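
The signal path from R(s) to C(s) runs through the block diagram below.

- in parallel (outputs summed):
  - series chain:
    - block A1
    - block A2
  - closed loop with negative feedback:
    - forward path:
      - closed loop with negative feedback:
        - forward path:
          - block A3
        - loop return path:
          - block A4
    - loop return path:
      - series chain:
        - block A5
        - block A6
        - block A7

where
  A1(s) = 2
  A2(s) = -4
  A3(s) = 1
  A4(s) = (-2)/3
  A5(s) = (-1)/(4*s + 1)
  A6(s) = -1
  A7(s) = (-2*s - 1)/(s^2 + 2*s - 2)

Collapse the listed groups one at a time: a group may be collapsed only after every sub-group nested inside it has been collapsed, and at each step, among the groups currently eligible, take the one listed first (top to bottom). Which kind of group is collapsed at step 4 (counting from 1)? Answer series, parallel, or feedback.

1. cascade A1, A2
2. reduce the feedback loop with forward A3 and return A4
3. reduce the series chain A5, A6, A7
4. close the feedback loop around [A3/(1+A3*A4)], (A5*A6*A7)
5. parallel reduction of (A1*A2), [[A3/(1+A3*A4)]/(1+[A3/(1+A3*A4)]*(A5*A6*A7))]
Step 4: feedback.

Answer: feedback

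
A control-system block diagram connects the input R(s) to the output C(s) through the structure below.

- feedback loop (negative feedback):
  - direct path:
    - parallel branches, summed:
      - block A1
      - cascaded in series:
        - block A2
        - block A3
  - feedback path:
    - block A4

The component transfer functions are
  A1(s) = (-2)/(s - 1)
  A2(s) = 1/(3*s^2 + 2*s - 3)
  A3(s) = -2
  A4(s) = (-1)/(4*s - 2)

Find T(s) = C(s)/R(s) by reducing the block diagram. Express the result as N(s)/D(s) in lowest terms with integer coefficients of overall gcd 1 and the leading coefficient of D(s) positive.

Step 1: reduce the series chain A2, A3: (-2)/(3*s^2 + 2*s - 3)
Step 2: combine A1, (A2*A3) in parallel: (-6*s^2 - 6*s + 8)/(3*s^3 - s^2 - 5*s + 3)
Step 3: apply the feedback formula to (A1+(A2*A3)), A4; the result is T(s) itself (integer coefficients, no common factor, positive leading denominator coefficient)

Final answer: (-12*s^3 - 6*s^2 + 22*s - 8)/(6*s^4 - 5*s^3 - 6*s^2 + 14*s - 7)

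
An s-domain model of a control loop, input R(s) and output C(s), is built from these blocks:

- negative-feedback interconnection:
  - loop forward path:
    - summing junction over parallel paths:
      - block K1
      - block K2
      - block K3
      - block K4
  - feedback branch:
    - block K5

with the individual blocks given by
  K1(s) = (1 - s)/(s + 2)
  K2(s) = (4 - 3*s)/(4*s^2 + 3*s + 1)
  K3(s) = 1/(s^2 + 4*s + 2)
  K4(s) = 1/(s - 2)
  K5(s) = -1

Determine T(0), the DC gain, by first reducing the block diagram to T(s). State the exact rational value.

1. combine K1, K2, K3, K4 in parallel = (-4*s^6 - 6*s^5 + 51*s^4 + 99*s^3 + 63*s^2 - 44*s - 36)/(4*s^6 + 19*s^5 + 5*s^4 - 66*s^3 - 82*s^2 - 40*s - 8)
2. apply the feedback formula to (K1+K2+K3+K4), K5 = (-4*s^6 - 6*s^5 + 51*s^4 + 99*s^3 + 63*s^2 - 44*s - 36)/(8*s^6 + 25*s^5 - 46*s^4 - 165*s^3 - 145*s^2 + 4*s + 28)
Step 2 gives the overall T(s). Then T(0) = -36/28 = -9/7.

Therefore the answer is -9/7.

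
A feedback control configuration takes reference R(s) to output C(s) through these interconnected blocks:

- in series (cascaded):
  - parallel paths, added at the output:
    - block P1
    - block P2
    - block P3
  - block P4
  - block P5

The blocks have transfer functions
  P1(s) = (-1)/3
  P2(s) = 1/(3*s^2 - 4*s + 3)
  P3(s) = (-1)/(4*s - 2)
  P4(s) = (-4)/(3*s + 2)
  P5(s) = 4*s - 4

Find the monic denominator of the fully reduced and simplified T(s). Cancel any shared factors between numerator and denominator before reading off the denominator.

Step 1: sum the parallel branches P1, P2, P3: (-12*s^3 + 13*s^2 + 4*s - 9)/(36*s^3 - 66*s^2 + 60*s - 18)
Step 2: reduce the series chain (P1+P2+P3), P4, P5: (96*s^4 - 200*s^3 + 72*s^2 + 104*s - 72)/(54*s^4 - 63*s^3 + 24*s^2 + 33*s - 18)
T(s) is the step-2 result (common factors already cancelled). Leading coefficient of the denominator: 54. Divide through by 54 for the monic polynomial.

Final answer: s^4 - 7*s^3/6 + 4*s^2/9 + 11*s/18 - 1/3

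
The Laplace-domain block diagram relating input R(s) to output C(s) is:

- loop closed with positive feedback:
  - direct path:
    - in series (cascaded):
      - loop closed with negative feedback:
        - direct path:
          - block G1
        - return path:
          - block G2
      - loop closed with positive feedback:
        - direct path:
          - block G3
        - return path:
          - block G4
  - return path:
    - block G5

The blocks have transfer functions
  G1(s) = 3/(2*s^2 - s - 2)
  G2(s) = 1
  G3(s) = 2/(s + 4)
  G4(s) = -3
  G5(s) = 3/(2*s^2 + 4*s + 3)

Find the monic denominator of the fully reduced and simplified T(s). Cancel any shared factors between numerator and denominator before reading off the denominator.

Step 1. collapse the loop (G1 forward, G2 return) gives 3/(2*s^2 - s + 1)
Step 2. apply the feedback formula to G3, G4 gives 2/(s + 10)
Step 3. series reduction of [G1/(1+G1*G2)], [G3/(1-G3*G4)] gives 6/(2*s^3 + 19*s^2 - 9*s + 10)
Step 4. collapse the loop (([G1/(1+G1*G2)]*[G3/(1-G3*G4)]) forward, G5 return) gives (12*s^2 + 24*s + 18)/(4*s^5 + 46*s^4 + 64*s^3 + 41*s^2 + 13*s + 12)
The result of step 4 is T(s) in lowest terms. Its denominator has leading coefficient 4; dividing the denominator through by 4 makes it monic.

Therefore the answer is s^5 + 23*s^4/2 + 16*s^3 + 41*s^2/4 + 13*s/4 + 3.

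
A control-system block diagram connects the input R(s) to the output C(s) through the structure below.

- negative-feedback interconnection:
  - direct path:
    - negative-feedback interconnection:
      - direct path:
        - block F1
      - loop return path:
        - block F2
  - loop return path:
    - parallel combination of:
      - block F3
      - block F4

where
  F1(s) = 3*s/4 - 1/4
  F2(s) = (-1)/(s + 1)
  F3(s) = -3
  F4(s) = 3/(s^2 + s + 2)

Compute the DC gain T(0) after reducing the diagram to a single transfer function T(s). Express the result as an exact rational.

(1) feedback reduction of F1, F2 -> (3*s^2 + 2*s - 1)/(s + 5)
(2) sum the parallel branches F3, F4 -> (-3*s^2 - 3*s - 3)/(s^2 + s + 2)
(3) feedback reduction of [F1/(1+F1*F2)], (F3+F4) -> (-3*s^4 - 5*s^3 - 7*s^2 - 3*s + 2)/(9*s^4 + 14*s^3 + 6*s^2 - 4*s - 13)
That last expression is T(s); at s = 0 only the constant terms survive, so T(0) = 2/(-13) = -2/13.

Answer: -2/13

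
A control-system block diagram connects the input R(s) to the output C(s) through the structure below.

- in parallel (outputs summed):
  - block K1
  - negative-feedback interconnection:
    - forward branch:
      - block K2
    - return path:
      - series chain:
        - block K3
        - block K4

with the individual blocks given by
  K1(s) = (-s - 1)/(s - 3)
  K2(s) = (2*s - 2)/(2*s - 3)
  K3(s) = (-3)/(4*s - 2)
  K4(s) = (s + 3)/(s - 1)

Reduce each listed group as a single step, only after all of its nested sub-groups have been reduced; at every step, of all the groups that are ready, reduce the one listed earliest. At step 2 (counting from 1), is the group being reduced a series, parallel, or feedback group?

Step 1 - cascade K3, K4
Step 2 - feedback reduction of K2, (K3*K4)
Step 3 - add K1, [K2/(1+K2*(K3*K4))] (parallel)
Step 2: feedback.

Therefore the answer is feedback.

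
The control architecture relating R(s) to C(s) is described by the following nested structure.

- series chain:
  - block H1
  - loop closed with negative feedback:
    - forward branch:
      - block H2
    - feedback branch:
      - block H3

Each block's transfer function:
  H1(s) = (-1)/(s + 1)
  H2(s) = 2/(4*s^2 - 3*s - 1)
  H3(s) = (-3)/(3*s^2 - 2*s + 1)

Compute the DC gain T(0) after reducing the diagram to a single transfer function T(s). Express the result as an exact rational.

Reducing step by step:

Step 1. feedback reduction of H2, H3 -> (6*s^2 - 4*s + 2)/(12*s^4 - 17*s^3 + 7*s^2 - s - 7)
Step 2. combine H1, [H2/(1+H2*H3)] in series -> (-6*s^2 + 4*s - 2)/(12*s^5 - 5*s^4 - 10*s^3 + 6*s^2 - 8*s - 7)
Step 2 gives the overall T(s). Then T(0) = -2/(-7) = 2/7.

Answer: 2/7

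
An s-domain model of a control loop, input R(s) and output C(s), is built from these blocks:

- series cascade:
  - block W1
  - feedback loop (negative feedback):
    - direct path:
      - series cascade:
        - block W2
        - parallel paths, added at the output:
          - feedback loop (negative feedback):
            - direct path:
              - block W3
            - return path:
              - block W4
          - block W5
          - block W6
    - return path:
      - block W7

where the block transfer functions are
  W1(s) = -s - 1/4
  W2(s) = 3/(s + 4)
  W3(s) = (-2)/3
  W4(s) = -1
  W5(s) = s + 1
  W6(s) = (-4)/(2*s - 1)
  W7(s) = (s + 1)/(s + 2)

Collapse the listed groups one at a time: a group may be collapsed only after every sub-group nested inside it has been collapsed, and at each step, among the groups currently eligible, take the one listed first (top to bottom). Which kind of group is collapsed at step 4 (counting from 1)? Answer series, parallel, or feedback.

(1) apply the feedback formula to W3, W4
(2) parallel reduction of [W3/(1+W3*W4)], W5, W6
(3) cascade W2, ([W3/(1+W3*W4)]+W5+W6)
(4) apply the feedback formula to (W2*([W3/(1+W3*W4)]+W5+W6)), W7
(5) multiply W1, [(W2*([W3/(1+W3*W4)]+W5+W6))/(1+(W2*([W3/(1+W3*W4)]+W5+W6))*W7)] (series)
Step 4 collapses a feedback group.

Answer: feedback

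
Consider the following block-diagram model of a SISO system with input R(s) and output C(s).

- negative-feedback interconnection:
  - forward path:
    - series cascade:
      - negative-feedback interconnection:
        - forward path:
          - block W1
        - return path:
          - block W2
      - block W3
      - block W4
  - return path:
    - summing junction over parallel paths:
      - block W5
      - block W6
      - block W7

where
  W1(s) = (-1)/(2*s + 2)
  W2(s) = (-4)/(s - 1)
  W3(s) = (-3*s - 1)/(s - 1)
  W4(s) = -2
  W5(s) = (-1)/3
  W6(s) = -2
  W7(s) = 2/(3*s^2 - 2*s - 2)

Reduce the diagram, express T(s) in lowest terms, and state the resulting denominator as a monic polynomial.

The answer is s^4 + 19*s^3/3 - 2*s^2 - 80*s/9 - 26/9.

Reasoning:
Step 1 - close the feedback loop around W1, W2 gives (1 - s)/(2*s^2 + 2)
Step 2 - reduce the series chain [W1/(1+W1*W2)], W3, W4 gives (-3*s - 1)/(s^2 + 1)
Step 3 - parallel reduction of W5, W6, W7 gives (-21*s^2 + 14*s + 20)/(9*s^2 - 6*s - 6)
Step 4 - apply the feedback formula to ([W1/(1+W1*W2)]*W3*W4), (W5+W6+W7) gives (-27*s^3 + 9*s^2 + 24*s + 6)/(9*s^4 + 57*s^3 - 18*s^2 - 80*s - 26)
T(s) is the step-4 result (common factors already cancelled). Leading coefficient of the denominator: 9. Divide through by 9 for the monic polynomial.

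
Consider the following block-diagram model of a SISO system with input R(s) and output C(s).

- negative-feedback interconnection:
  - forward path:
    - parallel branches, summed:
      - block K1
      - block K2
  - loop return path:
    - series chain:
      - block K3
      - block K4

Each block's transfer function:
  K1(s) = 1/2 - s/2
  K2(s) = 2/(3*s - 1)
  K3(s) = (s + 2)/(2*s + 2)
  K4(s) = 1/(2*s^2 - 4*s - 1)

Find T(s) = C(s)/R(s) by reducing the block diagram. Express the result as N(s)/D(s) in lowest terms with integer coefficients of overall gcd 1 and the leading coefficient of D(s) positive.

Reducing step by step:

Step 1: reduce the parallel group K1, K2 = (-3*s^2 + 4*s + 3)/(6*s - 2)
Step 2: multiply K3, K4 (series) = (s + 2)/(4*s^3 - 4*s^2 - 10*s - 2)
Step 3: close the feedback loop around (K1+K2), (K3*K4), which is the overall transfer function T(s) = C(s)/R(s) in lowest terms

Answer: (-12*s^5 + 28*s^4 + 26*s^3 - 46*s^2 - 38*s - 6)/(24*s^4 - 35*s^3 - 54*s^2 + 19*s + 10)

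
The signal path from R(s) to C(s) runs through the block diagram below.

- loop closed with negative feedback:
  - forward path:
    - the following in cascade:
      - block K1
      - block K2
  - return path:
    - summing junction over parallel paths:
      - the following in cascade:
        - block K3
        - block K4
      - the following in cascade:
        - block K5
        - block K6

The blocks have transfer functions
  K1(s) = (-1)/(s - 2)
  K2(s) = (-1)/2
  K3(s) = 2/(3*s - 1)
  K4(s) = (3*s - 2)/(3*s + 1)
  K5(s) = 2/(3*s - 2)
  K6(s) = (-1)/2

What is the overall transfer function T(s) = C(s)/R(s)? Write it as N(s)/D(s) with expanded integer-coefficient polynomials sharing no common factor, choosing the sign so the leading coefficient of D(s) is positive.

First reduce the diagram to T(s).

[1] cascade K1, K2; result 1/(2*s - 4)
[2] reduce the series chain K3, K4; result (6*s - 4)/(9*s^2 - 1)
[3] multiply K5, K6 (series); result (-1)/(3*s - 2)
[4] parallel reduction of (K3*K4), (K5*K6); result (9*s^2 - 24*s + 9)/(27*s^3 - 18*s^2 - 3*s + 2)
[5] reduce the feedback loop with forward (K1*K2) and return ((K3*K4)+(K5*K6)), which is the overall transfer function T(s) = C(s)/R(s) in lowest terms

Answer: (27*s^3 - 18*s^2 - 3*s + 2)/(54*s^4 - 144*s^3 + 75*s^2 - 8*s + 1)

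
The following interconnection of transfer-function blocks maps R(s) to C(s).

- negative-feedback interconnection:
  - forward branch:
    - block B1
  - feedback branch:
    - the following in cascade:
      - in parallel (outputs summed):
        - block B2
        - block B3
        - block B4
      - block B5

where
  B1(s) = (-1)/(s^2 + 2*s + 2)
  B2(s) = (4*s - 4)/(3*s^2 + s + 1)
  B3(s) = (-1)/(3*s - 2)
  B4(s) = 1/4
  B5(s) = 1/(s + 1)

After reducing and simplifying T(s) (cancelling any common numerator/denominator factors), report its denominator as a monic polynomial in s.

Reducing step by step:

1. sum the parallel branches B2, B3, B4 = (9*s^3 + 33*s^2 - 83*s + 26)/(36*s^3 - 12*s^2 + 4*s - 8)
2. cascade (B2+B3+B4), B5 = (9*s^3 + 33*s^2 - 83*s + 26)/(36*s^4 + 24*s^3 - 8*s^2 - 4*s - 8)
3. collapse the loop (B1 forward, ((B2+B3+B4)*B5) return) = (-36*s^4 - 24*s^3 + 8*s^2 + 4*s + 8)/(36*s^6 + 96*s^5 + 112*s^4 + 19*s^3 - 65*s^2 + 59*s - 42)
The result of step 3 is T(s) in lowest terms. Its denominator has leading coefficient 36; dividing the denominator through by 36 makes it monic.

Answer: s^6 + 8*s^5/3 + 28*s^4/9 + 19*s^3/36 - 65*s^2/36 + 59*s/36 - 7/6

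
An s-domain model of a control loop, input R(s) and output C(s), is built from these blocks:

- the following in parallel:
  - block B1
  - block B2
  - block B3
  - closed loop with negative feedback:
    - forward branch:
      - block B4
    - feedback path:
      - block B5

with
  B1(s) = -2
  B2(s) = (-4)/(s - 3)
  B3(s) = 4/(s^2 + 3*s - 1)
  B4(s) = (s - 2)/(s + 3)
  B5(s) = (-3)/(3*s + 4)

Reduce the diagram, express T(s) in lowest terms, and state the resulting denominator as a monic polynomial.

Reducing step by step:

(1) reduce the feedback loop with forward B4 and return B5 = (3*s^2 - 2*s - 8)/(3*s^2 + 10*s + 18)
(2) add B1, B2, B3, [B4/(1+B4*B5)] (parallel) = (-3*s^5 - 34*s^4 - 78*s^3 + 35*s^2 + 150*s - 276)/(3*s^5 + 10*s^4 - 12*s^3 - 91*s^2 - 150*s + 54)
T(s) is the step-2 result (common factors already cancelled). Leading coefficient of the denominator: 3. Divide through by 3 for the monic polynomial.

Answer: s^5 + 10*s^4/3 - 4*s^3 - 91*s^2/3 - 50*s + 18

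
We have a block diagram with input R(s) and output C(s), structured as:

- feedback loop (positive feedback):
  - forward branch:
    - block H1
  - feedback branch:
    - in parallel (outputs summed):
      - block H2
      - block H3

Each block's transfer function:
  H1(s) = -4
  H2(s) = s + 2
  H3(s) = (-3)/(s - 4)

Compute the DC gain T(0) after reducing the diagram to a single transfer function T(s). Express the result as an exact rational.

1. sum the parallel branches H2, H3, giving (s^2 - 2*s - 11)/(s - 4)
2. reduce the feedback loop with forward H1 and return (H2+H3), giving (16 - 4*s)/(4*s^2 - 7*s - 48)
The step-2 result is T(s). Setting s = 0: T(0) = 16/(-48) = -1/3.

Hence the answer: -1/3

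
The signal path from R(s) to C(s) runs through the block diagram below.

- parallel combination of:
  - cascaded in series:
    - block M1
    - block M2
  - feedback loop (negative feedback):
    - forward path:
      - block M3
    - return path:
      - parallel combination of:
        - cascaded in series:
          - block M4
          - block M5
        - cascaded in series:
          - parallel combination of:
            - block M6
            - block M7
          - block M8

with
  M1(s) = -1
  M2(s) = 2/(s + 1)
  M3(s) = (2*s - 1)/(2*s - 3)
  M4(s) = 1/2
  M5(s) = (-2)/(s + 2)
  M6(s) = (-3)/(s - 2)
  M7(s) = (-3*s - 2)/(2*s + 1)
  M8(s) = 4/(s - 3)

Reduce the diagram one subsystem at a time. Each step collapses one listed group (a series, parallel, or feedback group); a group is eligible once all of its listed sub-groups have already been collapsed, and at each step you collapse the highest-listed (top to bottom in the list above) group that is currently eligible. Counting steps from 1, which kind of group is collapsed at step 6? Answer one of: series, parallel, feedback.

[1] series reduction of M1, M2
[2] multiply M4, M5 (series)
[3] reduce the parallel group M6, M7
[4] multiply (M6+M7), M8 (series)
[5] parallel reduction of (M4*M5), ((M6+M7)*M8)
[6] apply the feedback formula to M3, ((M4*M5)+((M6+M7)*M8))
[7] combine (M1*M2), [M3/(1+M3*((M4*M5)+((M6+M7)*M8)))] in parallel
Step 6: feedback.

Final answer: feedback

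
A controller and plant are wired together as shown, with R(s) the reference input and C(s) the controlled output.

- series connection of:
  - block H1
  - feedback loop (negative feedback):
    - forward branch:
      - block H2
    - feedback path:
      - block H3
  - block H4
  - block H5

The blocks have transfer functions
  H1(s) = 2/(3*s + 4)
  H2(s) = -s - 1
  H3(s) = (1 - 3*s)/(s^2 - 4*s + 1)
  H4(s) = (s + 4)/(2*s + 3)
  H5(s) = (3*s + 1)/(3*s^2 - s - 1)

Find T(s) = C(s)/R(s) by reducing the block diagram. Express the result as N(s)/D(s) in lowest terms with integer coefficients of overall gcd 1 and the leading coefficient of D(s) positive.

Step 1: reduce the feedback loop with forward H2 and return H3: (-s^3 + 3*s^2 + 3*s - 1)/(4*s^2 - 2*s)
Step 2: reduce the series chain H1, [H2/(1+H2*H3)], H4, H5 - this is the overall T(s), already in the required normalized form

Therefore the answer is (-3*s^5 - 4*s^4 + 44*s^3 + 48*s^2 - s - 4)/(36*s^6 + 72*s^5 - 19*s^4 - 71*s^3 + 5*s^2 + 12*s).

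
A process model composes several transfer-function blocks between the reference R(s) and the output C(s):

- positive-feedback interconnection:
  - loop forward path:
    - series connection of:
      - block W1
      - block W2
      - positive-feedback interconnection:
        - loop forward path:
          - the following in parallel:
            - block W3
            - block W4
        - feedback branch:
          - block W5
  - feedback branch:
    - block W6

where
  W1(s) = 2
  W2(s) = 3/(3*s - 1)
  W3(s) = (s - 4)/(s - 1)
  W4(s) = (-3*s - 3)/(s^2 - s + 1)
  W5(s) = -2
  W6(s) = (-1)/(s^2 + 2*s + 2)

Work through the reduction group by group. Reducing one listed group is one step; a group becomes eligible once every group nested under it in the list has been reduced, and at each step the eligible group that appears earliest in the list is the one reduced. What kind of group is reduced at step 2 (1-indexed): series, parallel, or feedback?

Step 1: reduce the parallel group W3, W4
Step 2: collapse the loop ((W3+W4) forward, W5 return)
Step 3: multiply W1, W2, [(W3+W4)/(1-(W3+W4)*W5)] (series)
Step 4: close the feedback loop around (W1*W2*[(W3+W4)/(1-(W3+W4)*W5)]), W6
So the answer for step 2 is feedback.

Answer: feedback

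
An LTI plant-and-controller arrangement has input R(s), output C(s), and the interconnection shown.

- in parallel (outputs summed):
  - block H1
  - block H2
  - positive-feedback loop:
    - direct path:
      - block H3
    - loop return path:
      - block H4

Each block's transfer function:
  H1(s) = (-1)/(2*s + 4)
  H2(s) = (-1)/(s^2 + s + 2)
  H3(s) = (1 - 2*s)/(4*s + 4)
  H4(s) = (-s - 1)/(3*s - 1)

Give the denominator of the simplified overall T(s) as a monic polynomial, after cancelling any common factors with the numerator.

(1) feedback reduction of H3, H4 -> (-6*s^2 + 5*s - 1)/(10*s^2 + 7*s - 3)
(2) reduce the parallel group H1, H2, [H3/(1-H3*H4)] -> (-12*s^5 - 36*s^4 - 57*s^3 - 92*s^2 - s + 10)/(20*s^5 + 74*s^4 + 116*s^3 + 118*s^2 + 32*s - 24)
Step 2 gives the fully reduced T(s), with no common factor left to cancel. The denominator's leading coefficient is 20, so divide each of its coefficients by 20 to get the monic form.

Hence the answer: s^5 + 37*s^4/10 + 29*s^3/5 + 59*s^2/10 + 8*s/5 - 6/5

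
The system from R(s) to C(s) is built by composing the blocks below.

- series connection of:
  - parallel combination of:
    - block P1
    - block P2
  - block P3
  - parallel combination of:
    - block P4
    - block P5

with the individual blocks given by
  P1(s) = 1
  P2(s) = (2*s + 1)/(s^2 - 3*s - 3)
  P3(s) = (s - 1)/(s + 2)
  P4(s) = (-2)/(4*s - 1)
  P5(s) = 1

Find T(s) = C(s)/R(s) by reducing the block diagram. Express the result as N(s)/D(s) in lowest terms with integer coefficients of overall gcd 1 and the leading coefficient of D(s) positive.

The answer is (4*s^4 - 11*s^3 + 2*s^2 + 11*s - 6)/(4*s^4 - 5*s^3 - 35*s^2 - 15*s + 6).

Reasoning:
(1) combine P1, P2 in parallel gives (s^2 - s - 2)/(s^2 - 3*s - 3)
(2) parallel reduction of P4, P5 gives (4*s - 3)/(4*s - 1)
(3) multiply (P1+P2), P3, (P4+P5) (series); the result is T(s) itself (integer coefficients, no common factor, positive leading denominator coefficient)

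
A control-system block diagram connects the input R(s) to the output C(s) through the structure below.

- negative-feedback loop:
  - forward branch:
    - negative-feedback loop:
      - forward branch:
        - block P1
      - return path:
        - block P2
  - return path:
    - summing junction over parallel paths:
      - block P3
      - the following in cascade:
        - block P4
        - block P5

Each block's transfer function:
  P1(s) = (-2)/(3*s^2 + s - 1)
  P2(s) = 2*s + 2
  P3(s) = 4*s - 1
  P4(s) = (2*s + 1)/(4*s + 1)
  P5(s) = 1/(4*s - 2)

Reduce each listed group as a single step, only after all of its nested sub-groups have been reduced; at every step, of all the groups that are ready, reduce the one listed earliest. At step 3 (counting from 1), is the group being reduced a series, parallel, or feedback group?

Step 1. collapse the loop (P1 forward, P2 return)
Step 2. series reduction of P4, P5
Step 3. sum the parallel branches P3, (P4*P5)
Step 4. collapse the loop ([P1/(1+P1*P2)] forward, (P3+(P4*P5)) return)
So the answer for step 3 is parallel.

Final answer: parallel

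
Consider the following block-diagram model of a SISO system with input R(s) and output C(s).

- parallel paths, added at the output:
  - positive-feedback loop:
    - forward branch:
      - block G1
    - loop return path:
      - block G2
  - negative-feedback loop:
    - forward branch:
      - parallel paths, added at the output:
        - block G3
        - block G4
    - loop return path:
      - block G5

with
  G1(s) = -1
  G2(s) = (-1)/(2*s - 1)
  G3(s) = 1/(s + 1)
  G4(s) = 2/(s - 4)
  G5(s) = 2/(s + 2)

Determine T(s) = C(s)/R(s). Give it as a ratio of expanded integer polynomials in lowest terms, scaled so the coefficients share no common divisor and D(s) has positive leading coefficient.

[1] collapse the loop (G1 forward, G2 return), giving (1 - 2*s)/(2*s - 2)
[2] sum the parallel branches G3, G4, giving (3*s - 2)/(s^2 - 3*s - 4)
[3] apply the feedback formula to (G3+G4), G5, giving (3*s^2 + 4*s - 4)/(s^3 - s^2 - 4*s - 12)
[4] reduce the parallel group [G1/(1-G1*G2)], [(G3+G4)/(1+(G3+G4)*G5)], which is the overall transfer function T(s) = C(s)/R(s) in lowest terms

Therefore the answer is (-2*s^4 + 9*s^3 + 9*s^2 + 4*s - 4)/(2*s^4 - 4*s^3 - 6*s^2 - 16*s + 24).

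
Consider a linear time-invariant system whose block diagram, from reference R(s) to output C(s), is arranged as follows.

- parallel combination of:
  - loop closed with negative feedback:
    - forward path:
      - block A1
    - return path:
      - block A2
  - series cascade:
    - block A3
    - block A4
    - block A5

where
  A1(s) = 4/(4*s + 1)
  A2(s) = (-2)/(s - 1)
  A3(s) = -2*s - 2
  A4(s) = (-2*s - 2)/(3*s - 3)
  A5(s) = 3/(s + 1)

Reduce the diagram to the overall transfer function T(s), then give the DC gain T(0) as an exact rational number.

The answer is -32/9.

Reasoning:
(1) apply the feedback formula to A1, A2 -> (4*s - 4)/(4*s^2 - 3*s - 9)
(2) multiply A3, A4, A5 (series) -> (4*s + 4)/(s - 1)
(3) sum the parallel branches [A1/(1+A1*A2)], (A3*A4*A5) -> (16*s^3 + 8*s^2 - 56*s - 32)/(4*s^3 - 7*s^2 - 6*s + 9)
DC gain: substitute s = 0 into T(s) from step 3: T(0) = -32/9.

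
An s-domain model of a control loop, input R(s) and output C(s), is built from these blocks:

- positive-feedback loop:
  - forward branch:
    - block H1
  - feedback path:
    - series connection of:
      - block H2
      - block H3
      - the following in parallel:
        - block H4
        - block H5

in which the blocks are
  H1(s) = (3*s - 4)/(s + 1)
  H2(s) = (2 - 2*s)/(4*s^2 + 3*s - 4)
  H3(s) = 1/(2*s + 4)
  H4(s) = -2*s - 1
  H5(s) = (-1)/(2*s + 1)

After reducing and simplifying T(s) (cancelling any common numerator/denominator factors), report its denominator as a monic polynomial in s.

(1) combine H4, H5 in parallel -> (-4*s^2 - 4*s - 2)/(2*s + 1)
(2) multiply H2, H3, (H4+H5) (series) -> (4*s^3 - 2*s - 2)/(8*s^4 + 26*s^3 + 15*s^2 - 14*s - 8)
(3) collapse the loop (H1 forward, (H2*H3*(H4+H5)) return) -> (24*s^5 + 46*s^4 - 59*s^3 - 102*s^2 + 32*s + 32)/(8*s^5 + 22*s^4 + 57*s^3 + 7*s^2 - 24*s - 16)
That last expression is T(s), already simplified. Scaling its denominator by 1/8 (the reciprocal of the leading coefficient) yields the monic denominator.

Hence the answer: s^5 + 11*s^4/4 + 57*s^3/8 + 7*s^2/8 - 3*s - 2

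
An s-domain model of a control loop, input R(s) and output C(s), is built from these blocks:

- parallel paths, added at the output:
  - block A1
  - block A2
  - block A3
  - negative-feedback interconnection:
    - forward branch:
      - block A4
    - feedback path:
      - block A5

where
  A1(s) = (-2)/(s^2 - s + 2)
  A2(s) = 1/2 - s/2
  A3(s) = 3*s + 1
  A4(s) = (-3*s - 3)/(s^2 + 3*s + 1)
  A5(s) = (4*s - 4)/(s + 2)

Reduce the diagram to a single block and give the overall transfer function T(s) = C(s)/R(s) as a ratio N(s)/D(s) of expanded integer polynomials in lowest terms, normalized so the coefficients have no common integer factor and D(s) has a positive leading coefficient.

Answer: (5*s^6 - 37*s^5 + 50*s^4 - 3*s^3 + s^2 + 88*s + 4)/(2*s^5 - 16*s^4 + 32*s^3 - 14*s^2 + 56)

Working:
Step 1 - apply the feedback formula to A4, A5 -> (-3*s^2 - 9*s - 6)/(s^3 - 7*s^2 + 7*s + 14)
Step 2 - sum the parallel branches A1, A2, A3, [A4/(1+A4*A5)] - this is the overall T(s), already in the required normalized form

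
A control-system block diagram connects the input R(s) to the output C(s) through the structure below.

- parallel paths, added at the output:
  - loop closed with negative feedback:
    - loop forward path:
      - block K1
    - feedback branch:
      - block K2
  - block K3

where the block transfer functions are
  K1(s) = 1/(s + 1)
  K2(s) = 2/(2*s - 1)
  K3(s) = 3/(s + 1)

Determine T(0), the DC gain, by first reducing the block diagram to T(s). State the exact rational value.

First reduce the diagram to T(s).

[1] close the feedback loop around K1, K2 = (2*s - 1)/(2*s^2 + s + 1)
[2] parallel reduction of [K1/(1+K1*K2)], K3 = (8*s^2 + 4*s + 2)/(2*s^3 + 3*s^2 + 2*s + 1)
Evaluating the step-2 result (the overall T(s)) at s = 0 gives T(0) = 2/1 = 2.

Answer: 2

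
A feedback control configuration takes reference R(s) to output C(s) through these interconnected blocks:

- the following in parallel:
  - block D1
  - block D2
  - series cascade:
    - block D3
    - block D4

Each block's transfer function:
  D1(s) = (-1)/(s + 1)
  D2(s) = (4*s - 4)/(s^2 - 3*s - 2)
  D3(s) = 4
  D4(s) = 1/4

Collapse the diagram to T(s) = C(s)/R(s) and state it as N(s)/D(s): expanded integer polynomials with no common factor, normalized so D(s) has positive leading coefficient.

Step 1. multiply D3, D4 (series) = 1
Step 2. sum the parallel branches D1, D2, (D3*D4) - this is the overall T(s), already in the required normalized form

Hence the answer: (s^3 + s^2 - 2*s - 4)/(s^3 - 2*s^2 - 5*s - 2)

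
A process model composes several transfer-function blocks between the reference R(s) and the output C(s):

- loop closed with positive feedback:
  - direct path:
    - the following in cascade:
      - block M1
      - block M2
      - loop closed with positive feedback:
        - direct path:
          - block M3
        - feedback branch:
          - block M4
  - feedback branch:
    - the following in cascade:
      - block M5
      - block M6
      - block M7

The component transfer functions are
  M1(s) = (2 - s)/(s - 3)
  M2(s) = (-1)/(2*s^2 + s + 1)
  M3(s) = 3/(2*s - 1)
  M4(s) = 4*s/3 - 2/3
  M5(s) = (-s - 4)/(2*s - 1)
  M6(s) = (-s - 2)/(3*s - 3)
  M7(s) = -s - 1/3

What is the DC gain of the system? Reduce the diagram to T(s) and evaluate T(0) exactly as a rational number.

[1] reduce the feedback loop with forward M3 and return M4; result (-3)/(2*s - 1)
[2] combine M1, M2, [M3/(1-M3*M4)] in series; result (6 - 3*s)/(4*s^4 - 12*s^3 + s^2 - 4*s + 3)
[3] cascade M5, M6, M7; result (-3*s^3 - 19*s^2 - 30*s - 8)/(18*s^2 - 27*s + 9)
[4] collapse the loop ((M1*M2*[M3/(1-M3*M4)]) forward, (M5*M6*M7) return); result (-18*s^3 + 63*s^2 - 63*s + 18)/(24*s^6 - 108*s^5 + 123*s^4 - 82*s^3 + 65*s^2 + 13*s + 25)
Evaluating the step-4 result (the overall T(s)) at s = 0 gives T(0) = 18/25.

Answer: 18/25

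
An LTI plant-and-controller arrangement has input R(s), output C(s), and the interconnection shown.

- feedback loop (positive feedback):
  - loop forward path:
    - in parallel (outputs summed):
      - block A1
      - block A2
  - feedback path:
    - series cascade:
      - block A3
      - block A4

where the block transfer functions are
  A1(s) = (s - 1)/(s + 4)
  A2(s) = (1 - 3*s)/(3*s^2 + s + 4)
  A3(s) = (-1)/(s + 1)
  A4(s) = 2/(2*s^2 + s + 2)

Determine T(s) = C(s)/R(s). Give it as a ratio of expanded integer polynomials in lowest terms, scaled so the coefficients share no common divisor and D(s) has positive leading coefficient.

The answer is (6*s^5 - 7*s^4 - 15*s^3 - 18*s^2 - 16*s)/(6*s^5 + 29*s^4 + 35*s^3 + 72*s^2 + 16*s + 32).

Reasoning:
[1] sum the parallel branches A1, A2 gives (3*s^3 - 5*s^2 - 8*s)/(3*s^3 + 13*s^2 + 8*s + 16)
[2] series reduction of A3, A4 gives (-2)/(2*s^3 + 3*s^2 + 3*s + 2)
[3] reduce the feedback loop with forward (A1+A2) and return (A3*A4), which is the overall transfer function T(s) = C(s)/R(s) in lowest terms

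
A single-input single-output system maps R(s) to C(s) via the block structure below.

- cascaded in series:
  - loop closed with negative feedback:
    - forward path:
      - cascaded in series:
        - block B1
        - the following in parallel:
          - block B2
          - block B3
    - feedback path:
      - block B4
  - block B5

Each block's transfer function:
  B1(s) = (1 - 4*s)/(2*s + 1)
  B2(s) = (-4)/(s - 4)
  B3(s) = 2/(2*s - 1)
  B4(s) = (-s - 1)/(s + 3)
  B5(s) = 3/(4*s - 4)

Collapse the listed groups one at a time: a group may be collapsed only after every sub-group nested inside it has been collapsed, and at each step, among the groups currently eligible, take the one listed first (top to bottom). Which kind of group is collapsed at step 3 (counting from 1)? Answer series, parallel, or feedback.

Answer: feedback

Working:
(1) add B2, B3 (parallel)
(2) multiply B1, (B2+B3) (series)
(3) apply the feedback formula to (B1*(B2+B3)), B4
(4) series reduction of [(B1*(B2+B3))/(1+(B1*(B2+B3))*B4)], B5
So the answer for step 3 is feedback.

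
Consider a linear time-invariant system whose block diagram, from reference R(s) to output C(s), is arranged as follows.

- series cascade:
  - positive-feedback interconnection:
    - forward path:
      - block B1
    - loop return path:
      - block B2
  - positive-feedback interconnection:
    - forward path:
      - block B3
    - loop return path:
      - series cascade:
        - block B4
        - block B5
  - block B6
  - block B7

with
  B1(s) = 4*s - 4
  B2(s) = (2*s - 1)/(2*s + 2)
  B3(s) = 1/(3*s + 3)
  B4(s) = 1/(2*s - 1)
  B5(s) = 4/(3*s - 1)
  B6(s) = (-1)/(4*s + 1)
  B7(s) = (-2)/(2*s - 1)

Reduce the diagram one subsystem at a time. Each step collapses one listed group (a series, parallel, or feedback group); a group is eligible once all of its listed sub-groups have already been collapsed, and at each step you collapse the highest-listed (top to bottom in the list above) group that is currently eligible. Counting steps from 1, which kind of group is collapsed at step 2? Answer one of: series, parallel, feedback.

Answer: series

Working:
[1] apply the feedback formula to B1, B2
[2] reduce the series chain B4, B5
[3] close the feedback loop around B3, (B4*B5)
[4] multiply [B1/(1-B1*B2)], [B3/(1-B3*(B4*B5))], B6, B7 (series)
So the answer for step 2 is series.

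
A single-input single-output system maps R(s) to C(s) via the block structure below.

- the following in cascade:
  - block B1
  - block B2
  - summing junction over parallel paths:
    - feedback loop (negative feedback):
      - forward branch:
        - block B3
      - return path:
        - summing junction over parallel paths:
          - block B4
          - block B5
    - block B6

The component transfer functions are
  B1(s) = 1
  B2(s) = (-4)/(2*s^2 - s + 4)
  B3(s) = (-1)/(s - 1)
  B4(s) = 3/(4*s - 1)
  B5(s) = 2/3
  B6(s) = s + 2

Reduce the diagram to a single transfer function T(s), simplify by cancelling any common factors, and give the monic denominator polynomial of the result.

Step 1. reduce the parallel group B4, B5: (8*s + 7)/(12*s - 3)
Step 2. reduce the feedback loop with forward B3 and return (B4+B5): (3 - 12*s)/(12*s^2 - 23*s - 4)
Step 3. combine [B3/(1+B3*(B4+B5))], B6 in parallel: (12*s^3 + s^2 - 62*s - 5)/(12*s^2 - 23*s - 4)
Step 4. combine B1, B2, ([B3/(1+B3*(B4+B5))]+B6) in series: (-48*s^3 - 4*s^2 + 248*s + 20)/(24*s^4 - 58*s^3 + 63*s^2 - 88*s - 16)
The result of step 4 is T(s) in lowest terms. Its denominator has leading coefficient 24; dividing the denominator through by 24 makes it monic.

Therefore the answer is s^4 - 29*s^3/12 + 21*s^2/8 - 11*s/3 - 2/3.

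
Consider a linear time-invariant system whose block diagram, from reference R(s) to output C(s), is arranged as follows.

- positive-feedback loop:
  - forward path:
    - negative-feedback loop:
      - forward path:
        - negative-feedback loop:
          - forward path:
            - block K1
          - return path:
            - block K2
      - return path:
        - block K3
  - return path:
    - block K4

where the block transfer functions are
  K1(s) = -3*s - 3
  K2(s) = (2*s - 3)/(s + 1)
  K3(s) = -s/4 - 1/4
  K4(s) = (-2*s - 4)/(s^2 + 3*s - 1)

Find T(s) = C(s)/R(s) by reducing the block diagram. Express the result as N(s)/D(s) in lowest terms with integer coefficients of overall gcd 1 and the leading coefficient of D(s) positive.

Step 1. reduce the feedback loop with forward K1 and return K2 -> (3*s + 3)/(6*s - 10)
Step 2. apply the feedback formula to [K1/(1+K1*K2)], K3 -> (-12*s - 12)/(3*s^2 - 18*s + 43)
Step 3. apply the feedback formula to [[K1/(1+K1*K2)]/(1+[K1/(1+K1*K2)]*K3)], K4, which is the overall transfer function T(s) = C(s)/R(s) in lowest terms

Answer: (-12*s^3 - 48*s^2 - 24*s + 12)/(3*s^4 - 9*s^3 - 38*s^2 + 75*s - 91)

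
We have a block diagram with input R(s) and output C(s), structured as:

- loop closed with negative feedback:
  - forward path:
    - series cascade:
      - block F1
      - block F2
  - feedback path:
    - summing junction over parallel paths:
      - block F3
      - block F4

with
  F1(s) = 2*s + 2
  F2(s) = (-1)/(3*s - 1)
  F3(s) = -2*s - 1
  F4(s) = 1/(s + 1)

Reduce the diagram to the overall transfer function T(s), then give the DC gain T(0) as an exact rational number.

1. reduce the series chain F1, F2; result (-2*s - 2)/(3*s - 1)
2. combine F3, F4 in parallel; result (-2*s^2 - 3*s)/(s + 1)
3. close the feedback loop around (F1*F2), (F3+F4); result (-2*s - 2)/(4*s^2 + 9*s - 1)
The step-3 result is T(s). Setting s = 0: T(0) = -2/(-1) = 2.

Therefore the answer is 2.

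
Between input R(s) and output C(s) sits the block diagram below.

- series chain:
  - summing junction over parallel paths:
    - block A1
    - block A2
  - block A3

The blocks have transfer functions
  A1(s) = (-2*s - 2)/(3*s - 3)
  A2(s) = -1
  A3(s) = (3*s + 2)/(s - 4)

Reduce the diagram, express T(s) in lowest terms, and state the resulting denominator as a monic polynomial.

The answer is s^2 - 5*s + 4.

Reasoning:
Step 1 - combine A1, A2 in parallel: (1 - 5*s)/(3*s - 3)
Step 2 - series reduction of (A1+A2), A3: (-15*s^2 - 7*s + 2)/(3*s^2 - 15*s + 12)
Step 2 gives the fully reduced T(s), with no common factor left to cancel. The denominator's leading coefficient is 3, so divide each of its coefficients by 3 to get the monic form.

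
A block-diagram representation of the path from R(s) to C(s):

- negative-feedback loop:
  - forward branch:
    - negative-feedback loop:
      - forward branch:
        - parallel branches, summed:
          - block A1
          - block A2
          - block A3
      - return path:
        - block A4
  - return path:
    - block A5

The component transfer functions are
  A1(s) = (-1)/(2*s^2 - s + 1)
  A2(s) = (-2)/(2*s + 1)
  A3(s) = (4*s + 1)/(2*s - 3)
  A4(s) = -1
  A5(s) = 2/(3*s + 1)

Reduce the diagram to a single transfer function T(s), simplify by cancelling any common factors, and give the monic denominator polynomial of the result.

Step 1 - reduce the parallel group A1, A2, A3: (16*s^4 - 4*s^3 + 16*s^2 - s + 10)/(8*s^4 - 12*s^3 + 2*s^2 - s - 3)
Step 2 - reduce the feedback loop with forward (A1+A2+A3) and return A4: (-16*s^4 + 4*s^3 - 16*s^2 + s - 10)/(8*s^4 + 8*s^3 + 14*s^2 + 13)
Step 3 - close the feedback loop around [(A1+A2+A3)/(1+(A1+A2+A3)*A4)], A5: (-48*s^5 - 4*s^4 - 44*s^3 - 13*s^2 - 29*s - 10)/(24*s^5 + 58*s^3 - 18*s^2 + 41*s - 7)
No further cancellation is possible in the step-3 result, so that is T(s). Its denominator becomes monic after dividing by the leading coefficient 24.

Hence the answer: s^5 + 29*s^3/12 - 3*s^2/4 + 41*s/24 - 7/24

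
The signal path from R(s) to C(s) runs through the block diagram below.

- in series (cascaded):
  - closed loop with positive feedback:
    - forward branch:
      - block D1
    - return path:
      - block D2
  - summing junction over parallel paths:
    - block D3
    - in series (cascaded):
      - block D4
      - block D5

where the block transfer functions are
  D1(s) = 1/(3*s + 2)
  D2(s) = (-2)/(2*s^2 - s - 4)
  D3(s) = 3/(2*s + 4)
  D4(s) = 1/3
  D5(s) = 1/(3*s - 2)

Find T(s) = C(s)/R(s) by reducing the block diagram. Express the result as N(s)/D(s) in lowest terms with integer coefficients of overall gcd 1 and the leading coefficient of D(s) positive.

First reduce the diagram to T(s).

(1) collapse the loop (D1 forward, D2 return) gives (2*s^2 - s - 4)/(6*s^3 + s^2 - 14*s - 6)
(2) reduce the series chain D4, D5 gives 1/(9*s - 6)
(3) combine D3, (D4*D5) in parallel gives (29*s - 14)/(18*s^2 + 24*s - 24)
(4) series reduction of [D1/(1-D1*D2)], (D3+(D4*D5)); the result is T(s) itself (integer coefficients, no common factor, positive leading denominator coefficient)

Answer: (58*s^3 - 57*s^2 - 102*s + 56)/(108*s^5 + 162*s^4 - 372*s^3 - 468*s^2 + 192*s + 144)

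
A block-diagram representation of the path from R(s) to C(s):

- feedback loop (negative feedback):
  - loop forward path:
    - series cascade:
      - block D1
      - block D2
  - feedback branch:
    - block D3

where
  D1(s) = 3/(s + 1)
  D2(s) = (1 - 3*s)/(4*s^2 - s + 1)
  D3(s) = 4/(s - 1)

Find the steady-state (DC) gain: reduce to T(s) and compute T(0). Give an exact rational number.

1. reduce the series chain D1, D2 = (3 - 9*s)/(4*s^3 + 3*s^2 + 1)
2. collapse the loop ((D1*D2) forward, D3 return) = (-9*s^2 + 12*s - 3)/(4*s^4 - s^3 - 3*s^2 - 35*s + 11)
Step 2 gives the overall T(s). Then T(0) = -3/11.

Hence the answer: -3/11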